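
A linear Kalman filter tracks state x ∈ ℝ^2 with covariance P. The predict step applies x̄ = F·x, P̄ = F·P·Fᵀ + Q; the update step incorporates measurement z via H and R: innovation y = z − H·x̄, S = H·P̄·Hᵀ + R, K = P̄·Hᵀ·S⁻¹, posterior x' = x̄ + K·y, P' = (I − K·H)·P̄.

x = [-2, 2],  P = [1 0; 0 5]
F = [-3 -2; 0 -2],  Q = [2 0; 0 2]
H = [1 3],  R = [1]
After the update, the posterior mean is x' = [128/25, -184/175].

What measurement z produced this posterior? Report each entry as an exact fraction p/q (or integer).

z = [2]

x̄ = F·x = [2, -4]
P̄ = F·P·Fᵀ + Q = [31 20; 20 22]
S = H·P̄·Hᵀ + R = [350]
K = P̄·Hᵀ·S⁻¹ = [13/50; 43/175]
x' − x̄ = [78/25, 516/175] = K·y
y = (KᵀK)⁻¹·Kᵀ·(x' − x̄) = [12]
z = y + H·x̄ = [12] + [-10] = [2]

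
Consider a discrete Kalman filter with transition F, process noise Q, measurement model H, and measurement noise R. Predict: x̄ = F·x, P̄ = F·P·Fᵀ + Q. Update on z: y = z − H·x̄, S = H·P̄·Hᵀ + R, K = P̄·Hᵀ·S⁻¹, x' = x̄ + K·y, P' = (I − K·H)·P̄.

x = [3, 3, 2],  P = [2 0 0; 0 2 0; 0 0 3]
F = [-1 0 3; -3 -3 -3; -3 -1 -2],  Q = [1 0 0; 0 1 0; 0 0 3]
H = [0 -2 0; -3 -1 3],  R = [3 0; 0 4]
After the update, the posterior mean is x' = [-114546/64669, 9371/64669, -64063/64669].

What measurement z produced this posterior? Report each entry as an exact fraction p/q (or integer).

x̄ = F·x = [3, -24, -16]
P̄ = F·P·Fᵀ + Q = [30 -21 -12; -21 64 42; -12 42 35]
S = H·P̄·Hᵀ + R = [259 -250; -250 491]
K = P̄·Hᵀ·S⁻¹ = [-5628/64669 -16695/64669; -31598/64669 375/64669; -16494/64669 4641/64669]
x' − x̄ = [-308553/64669, 1561427/64669, 970641/64669] = K·y
y = (KᵀK)⁻¹·Kᵀ·(x' − x̄) = [-49, 35]
z = y + H·x̄ = [-49, 35] + [48, -33] = [-1, 2]

z = [-1, 2]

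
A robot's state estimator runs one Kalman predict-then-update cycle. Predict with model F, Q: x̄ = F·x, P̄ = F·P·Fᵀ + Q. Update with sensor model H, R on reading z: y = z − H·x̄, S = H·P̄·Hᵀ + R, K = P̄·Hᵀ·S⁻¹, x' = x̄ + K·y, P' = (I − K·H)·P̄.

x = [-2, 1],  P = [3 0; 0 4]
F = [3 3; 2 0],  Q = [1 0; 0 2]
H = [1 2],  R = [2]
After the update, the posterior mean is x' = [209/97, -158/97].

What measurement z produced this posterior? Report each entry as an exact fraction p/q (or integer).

x̄ = F·x = [-3, -4]
P̄ = F·P·Fᵀ + Q = [64 18; 18 14]
S = H·P̄·Hᵀ + R = [194]
K = P̄·Hᵀ·S⁻¹ = [50/97; 23/97]
x' − x̄ = [500/97, 230/97] = K·y
y = (KᵀK)⁻¹·Kᵀ·(x' − x̄) = [10]
z = y + H·x̄ = [10] + [-11] = [-1]

z = [-1]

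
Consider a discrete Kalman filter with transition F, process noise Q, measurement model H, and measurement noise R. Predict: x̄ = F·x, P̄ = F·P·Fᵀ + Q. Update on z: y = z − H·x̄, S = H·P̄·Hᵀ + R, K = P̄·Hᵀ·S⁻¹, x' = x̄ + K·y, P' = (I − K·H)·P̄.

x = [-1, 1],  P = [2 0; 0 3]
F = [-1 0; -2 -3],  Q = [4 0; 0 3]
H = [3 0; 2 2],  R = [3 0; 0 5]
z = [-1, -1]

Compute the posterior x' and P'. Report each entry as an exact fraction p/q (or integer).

x' = [-685/2847, -297/949]
P' = [878/2847 -276/949; -276/949 1406/949]

x̄ = F·x = [1, -1]
P̄ = F·P·Fᵀ + Q = [6 4; 4 38]
y = z − H·x̄ = [-4, -1]
S = H·P̄·Hᵀ + R = [57 60; 60 213]
K = P̄·Hᵀ·S⁻¹ = [878/2847 20/2847; -276/949 452/949]
x' = x̄ + K·y = [-685/2847, -297/949]
P' = (I − K·H)·P̄ = [878/2847 -276/949; -276/949 1406/949]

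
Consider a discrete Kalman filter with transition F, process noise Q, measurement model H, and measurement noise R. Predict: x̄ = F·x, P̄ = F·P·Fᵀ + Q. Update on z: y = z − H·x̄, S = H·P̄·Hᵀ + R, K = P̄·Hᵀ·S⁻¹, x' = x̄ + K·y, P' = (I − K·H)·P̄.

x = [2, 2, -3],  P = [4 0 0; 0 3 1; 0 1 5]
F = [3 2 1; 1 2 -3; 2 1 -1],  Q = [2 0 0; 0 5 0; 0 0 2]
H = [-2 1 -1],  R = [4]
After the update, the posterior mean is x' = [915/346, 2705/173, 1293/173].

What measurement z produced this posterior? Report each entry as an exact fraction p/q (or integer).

x̄ = F·x = [7, 15, 9]
P̄ = F·P·Fᵀ + Q = [59 5 24; 5 54 24; 24 24 24]
S = H·P̄·Hᵀ + R = [346]
K = P̄·Hᵀ·S⁻¹ = [-137/346; 10/173; -24/173]
x' − x̄ = [-1507/346, 110/173, -264/173] = K·y
y = (KᵀK)⁻¹·Kᵀ·(x' − x̄) = [11]
z = y + H·x̄ = [11] + [-8] = [3]

z = [3]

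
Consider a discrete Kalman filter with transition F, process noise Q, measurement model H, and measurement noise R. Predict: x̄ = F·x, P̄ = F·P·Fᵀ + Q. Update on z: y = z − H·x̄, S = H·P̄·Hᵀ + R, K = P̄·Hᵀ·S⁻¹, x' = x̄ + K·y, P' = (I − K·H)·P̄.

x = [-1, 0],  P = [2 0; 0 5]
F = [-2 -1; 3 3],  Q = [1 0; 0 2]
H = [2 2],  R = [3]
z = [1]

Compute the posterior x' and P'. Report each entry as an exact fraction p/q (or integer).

x' = [128/103, -81/103]
P' = [766/103 -805/103; -805/103 919/103]

x̄ = F·x = [2, -3]
P̄ = F·P·Fᵀ + Q = [14 -27; -27 65]
y = z − H·x̄ = [3]
S = H·P̄·Hᵀ + R = [103]
K = P̄·Hᵀ·S⁻¹ = [-26/103; 76/103]
x' = x̄ + K·y = [128/103, -81/103]
P' = (I − K·H)·P̄ = [766/103 -805/103; -805/103 919/103]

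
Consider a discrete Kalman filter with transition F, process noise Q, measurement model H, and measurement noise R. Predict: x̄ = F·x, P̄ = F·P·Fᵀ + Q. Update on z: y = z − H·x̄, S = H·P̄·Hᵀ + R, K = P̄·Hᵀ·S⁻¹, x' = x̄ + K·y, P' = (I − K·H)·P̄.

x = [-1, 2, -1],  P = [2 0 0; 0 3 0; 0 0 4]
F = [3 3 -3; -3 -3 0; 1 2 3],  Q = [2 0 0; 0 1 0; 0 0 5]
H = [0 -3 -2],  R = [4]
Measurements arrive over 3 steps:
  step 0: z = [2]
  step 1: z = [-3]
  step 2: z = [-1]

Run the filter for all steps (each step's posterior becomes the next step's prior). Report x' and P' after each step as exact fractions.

step 0: x̄ = F·x = [6, -3, 0]
step 0: P̄ = F·P·Fᵀ + Q = [83 -45 -12; -45 46 -24; -12 -24 55]
step 0: y = z − H·x̄ = [-7]
step 0: S = H·P̄·Hᵀ + R = [350]
step 0: K = P̄·Hᵀ·S⁻¹ = [159/350; -9/35; -19/175]
step 0: x' = x̄ + K·y = [141/50, -6/5, 19/25]
step 0: P' = (I − K·H)·P̄ = [3769/350 -144/35 921/175; -144/35 160/7 -1182/35; 921/175 -1182/35 8903/175]
step 1: x̄ = F·x = [129/50, -243/50, 27/10]
step 1: P̄ = F·P·Fᵀ + Q = [420559/350 -169803/350 -27663/70; -169803/350 80351/350 8691/70; -27663/70 8691/70 2449/14]
step 1: y = z − H·x̄ = [-609/50]
step 1: S = H·P̄·Hᵀ + R = [1490919/350]
step 1: K = P̄·Hᵀ·S⁻¹ = [262013/496973; -109321/496973; -252815/1490919]
step 1: x' = x̄ + K·y = [-65832/17137, -37371/17137, 81664/17137]
step 1: P' = (I − K·H)·P̄ = [8725804/496973 4408752/496973 -7137154/496973; 4408752/496973 11654384/496973 -17262934/496973; -7137154/496973 -17262934/496973 78188833/1490919]
step 2: x̄ = F·x = [-554601/17137, 309609/17137, 104418/17137]
step 2: P̄ = F·P·Fᵀ + Q = [937541257/496973 -482380020/496973 -193395741/496973; -482380020/496973 263276201/496973 83818308/496973; -193395741/496973 83818308/496973 60051580/496973]
step 2: y = z − H·x̄ = [1120526/17137]
step 2: S = H·P̄·Hᵀ + R = [3617499717/496973]
step 2: K = P̄·Hᵀ·S⁻¹ = [35959442/70931367; -319155073/1205833239; -371558084/3617499717]
step 2: x' = x̄ + K·y = [55720525/70931367, 917037169/1205833239, -2252926894/3617499717]
step 2: P' = (I − K·H)·P̄ = [371534645/23643789 143562982/23643789 -717952303/70931367; 143562982/23643789 7973144308/401944413 -35240839240/1205833239; -717952303/70931367 -35240839240/1205833239 159326892748/3617499717]

step 0: x' = [141/50, -6/5, 19/25], P' = [3769/350 -144/35 921/175; -144/35 160/7 -1182/35; 921/175 -1182/35 8903/175]
step 1: x' = [-65832/17137, -37371/17137, 81664/17137], P' = [8725804/496973 4408752/496973 -7137154/496973; 4408752/496973 11654384/496973 -17262934/496973; -7137154/496973 -17262934/496973 78188833/1490919]
step 2: x' = [55720525/70931367, 917037169/1205833239, -2252926894/3617499717], P' = [371534645/23643789 143562982/23643789 -717952303/70931367; 143562982/23643789 7973144308/401944413 -35240839240/1205833239; -717952303/70931367 -35240839240/1205833239 159326892748/3617499717]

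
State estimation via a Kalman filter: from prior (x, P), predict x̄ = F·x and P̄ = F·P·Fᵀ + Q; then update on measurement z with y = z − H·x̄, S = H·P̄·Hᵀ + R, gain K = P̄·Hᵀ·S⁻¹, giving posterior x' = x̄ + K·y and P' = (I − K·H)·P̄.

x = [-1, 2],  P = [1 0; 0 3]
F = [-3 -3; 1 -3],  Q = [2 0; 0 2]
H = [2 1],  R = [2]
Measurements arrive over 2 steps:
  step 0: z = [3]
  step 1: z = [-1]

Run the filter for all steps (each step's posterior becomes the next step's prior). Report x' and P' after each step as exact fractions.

step 0: x̄ = F·x = [-3, -7]
step 0: P̄ = F·P·Fᵀ + Q = [38 24; 24 30]
step 0: y = z − H·x̄ = [16]
step 0: S = H·P̄·Hᵀ + R = [280]
step 0: K = P̄·Hᵀ·S⁻¹ = [5/14; 39/140]
step 0: x' = x̄ + K·y = [19/7, -89/35]
step 0: P' = (I − K·H)·P̄ = [16/7 -27/7; -27/7 579/70]
step 1: x̄ = F·x = [-18/35, 362/35]
step 1: P̄ = F·P·Fᵀ + Q = [1931/70 3111/70; 3111/70 7131/70]
step 1: y = z − H·x̄ = [-361/35]
step 1: S = H·P̄·Hᵀ + R = [27439/70]
step 1: K = P̄·Hᵀ·S⁻¹ = [6973/27439; 13353/27439]
step 1: x' = x̄ + K·y = [-86033/27439, 146071/27439]
step 1: P' = (I − K·H)·P̄ = [62314/27439 -110682/27439; -110682/27439 248070/27439]

step 0: x' = [19/7, -89/35], P' = [16/7 -27/7; -27/7 579/70]
step 1: x' = [-86033/27439, 146071/27439], P' = [62314/27439 -110682/27439; -110682/27439 248070/27439]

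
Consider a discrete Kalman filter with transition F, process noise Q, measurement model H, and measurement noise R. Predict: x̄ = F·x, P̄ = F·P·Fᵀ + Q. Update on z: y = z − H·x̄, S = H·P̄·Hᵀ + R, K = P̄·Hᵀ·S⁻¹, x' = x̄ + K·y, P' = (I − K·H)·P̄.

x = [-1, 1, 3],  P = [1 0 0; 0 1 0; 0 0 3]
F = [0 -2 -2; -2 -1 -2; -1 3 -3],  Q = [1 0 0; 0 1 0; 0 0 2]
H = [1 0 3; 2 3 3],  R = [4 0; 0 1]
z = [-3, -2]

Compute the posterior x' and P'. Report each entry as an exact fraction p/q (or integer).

x̄ = F·x = [-8, -5, -5]
P̄ = F·P·Fᵀ + Q = [17 14 12; 14 18 17; 12 17 39]
y = z − H·x̄ = [20, 44]
S = H·P̄·Hᵀ + R = [444 688; 688 1200]
K = P̄·Hᵀ·S⁻¹ = [-841/3716 829/3716; -211/929 3583/14864; 1419/3716 -219/3716]
x' = x̄ + K·y = [-2518/929, 3953/3716, 41/929]
P' = (I − K·H)·P̄ = [14897/3716 -892/929 -6087/3716; -892/929 10453/14864 16/929; -6087/3716 16/929 3921/3716]

x' = [-2518/929, 3953/3716, 41/929]
P' = [14897/3716 -892/929 -6087/3716; -892/929 10453/14864 16/929; -6087/3716 16/929 3921/3716]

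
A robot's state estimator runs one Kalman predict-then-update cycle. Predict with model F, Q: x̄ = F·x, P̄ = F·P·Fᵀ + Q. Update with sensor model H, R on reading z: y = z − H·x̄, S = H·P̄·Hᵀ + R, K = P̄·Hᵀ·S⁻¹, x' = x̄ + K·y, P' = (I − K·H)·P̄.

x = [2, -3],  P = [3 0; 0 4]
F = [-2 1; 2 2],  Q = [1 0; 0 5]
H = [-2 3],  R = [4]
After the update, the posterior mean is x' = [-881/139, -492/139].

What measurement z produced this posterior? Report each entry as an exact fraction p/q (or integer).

z = [2]

x̄ = F·x = [-7, -2]
P̄ = F·P·Fᵀ + Q = [17 -4; -4 33]
S = H·P̄·Hᵀ + R = [417]
K = P̄·Hᵀ·S⁻¹ = [-46/417; 107/417]
x' − x̄ = [92/139, -214/139] = K·y
y = (KᵀK)⁻¹·Kᵀ·(x' − x̄) = [-6]
z = y + H·x̄ = [-6] + [8] = [2]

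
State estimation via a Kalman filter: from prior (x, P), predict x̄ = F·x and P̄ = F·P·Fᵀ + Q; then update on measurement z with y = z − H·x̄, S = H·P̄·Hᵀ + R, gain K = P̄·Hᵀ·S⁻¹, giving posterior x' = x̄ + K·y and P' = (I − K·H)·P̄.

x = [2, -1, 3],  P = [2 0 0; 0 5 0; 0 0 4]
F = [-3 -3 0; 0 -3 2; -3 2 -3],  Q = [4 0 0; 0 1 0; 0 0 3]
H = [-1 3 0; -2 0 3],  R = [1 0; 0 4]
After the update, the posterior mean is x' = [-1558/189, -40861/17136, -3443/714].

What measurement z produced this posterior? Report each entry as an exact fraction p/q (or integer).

z = [1, 2]

x̄ = F·x = [-3, 9, -17]
P̄ = F·P·Fᵀ + Q = [67 45 -12; 45 62 -54; -12 -54 77]
S = H·P̄·Hᵀ + R = [356 -586; -586 1109]
K = P̄·Hᵀ·S⁻¹ = [-89/189 -76/189; 2899/17136 -1181/8568; -235/714 20/357]
x' − x̄ = [-991/189, -195085/17136, 8695/714] = K·y
y = (KᵀK)⁻¹·Kᵀ·(x' − x̄) = [-29, 47]
z = y + H·x̄ = [-29, 47] + [30, -45] = [1, 2]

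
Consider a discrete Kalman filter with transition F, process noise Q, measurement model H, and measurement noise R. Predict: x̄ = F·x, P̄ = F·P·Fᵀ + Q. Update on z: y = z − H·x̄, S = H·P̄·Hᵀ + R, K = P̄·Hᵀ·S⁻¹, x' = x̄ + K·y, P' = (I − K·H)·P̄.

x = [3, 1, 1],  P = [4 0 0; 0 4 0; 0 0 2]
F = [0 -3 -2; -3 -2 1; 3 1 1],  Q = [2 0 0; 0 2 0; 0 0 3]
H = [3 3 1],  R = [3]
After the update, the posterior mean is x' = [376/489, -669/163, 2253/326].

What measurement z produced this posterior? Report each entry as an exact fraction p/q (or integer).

z = [-3]

x̄ = F·x = [-5, -10, 11]
P̄ = F·P·Fᵀ + Q = [46 20 -16; 20 56 -42; -16 -42 45]
S = H·P̄·Hᵀ + R = [978]
K = P̄·Hᵀ·S⁻¹ = [91/489; 31/163; -43/326]
x' − x̄ = [2821/489, 961/163, -1333/326] = K·y
y = (KᵀK)⁻¹·Kᵀ·(x' − x̄) = [31]
z = y + H·x̄ = [31] + [-34] = [-3]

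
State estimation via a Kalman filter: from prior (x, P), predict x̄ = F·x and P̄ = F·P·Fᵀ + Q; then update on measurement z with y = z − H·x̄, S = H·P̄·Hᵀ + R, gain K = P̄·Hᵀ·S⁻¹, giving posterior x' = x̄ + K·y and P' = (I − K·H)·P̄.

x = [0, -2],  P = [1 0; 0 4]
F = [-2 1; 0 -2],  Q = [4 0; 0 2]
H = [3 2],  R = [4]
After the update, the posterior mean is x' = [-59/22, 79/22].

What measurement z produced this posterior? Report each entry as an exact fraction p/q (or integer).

x̄ = F·x = [-2, 4]
P̄ = F·P·Fᵀ + Q = [12 -8; -8 18]
S = H·P̄·Hᵀ + R = [88]
K = P̄·Hᵀ·S⁻¹ = [5/22; 3/22]
x' − x̄ = [-15/22, -9/22] = K·y
y = (KᵀK)⁻¹·Kᵀ·(x' − x̄) = [-3]
z = y + H·x̄ = [-3] + [2] = [-1]

z = [-1]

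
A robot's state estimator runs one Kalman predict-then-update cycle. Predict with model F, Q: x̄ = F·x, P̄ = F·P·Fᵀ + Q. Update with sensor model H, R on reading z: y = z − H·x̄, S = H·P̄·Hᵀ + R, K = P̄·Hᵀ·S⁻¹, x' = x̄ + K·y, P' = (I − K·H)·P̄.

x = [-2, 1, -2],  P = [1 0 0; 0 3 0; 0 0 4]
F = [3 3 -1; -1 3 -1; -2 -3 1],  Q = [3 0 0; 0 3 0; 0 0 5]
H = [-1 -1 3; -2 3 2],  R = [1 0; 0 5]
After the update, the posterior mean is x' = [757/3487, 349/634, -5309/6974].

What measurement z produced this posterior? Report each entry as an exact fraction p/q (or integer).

x̄ = F·x = [-1, 7, -1]
P̄ = F·P·Fᵀ + Q = [43 28 -37; 28 35 -29; -37 -29 40]
S = H·P̄·Hᵀ + R = [891 286; 286 264]
K = P̄·Hᵀ·S⁻¹ = [-598/3487 -356/3487; -153/634 3171/13948; 1361/6974 591/13948]
x' − x̄ = [4244/3487, -4089/634, 1665/6974] = K·y
y = (KᵀK)⁻¹·Kᵀ·(x' − x̄) = [6, -22]
z = y + H·x̄ = [6, -22] + [-9, 21] = [-3, -1]

z = [-3, -1]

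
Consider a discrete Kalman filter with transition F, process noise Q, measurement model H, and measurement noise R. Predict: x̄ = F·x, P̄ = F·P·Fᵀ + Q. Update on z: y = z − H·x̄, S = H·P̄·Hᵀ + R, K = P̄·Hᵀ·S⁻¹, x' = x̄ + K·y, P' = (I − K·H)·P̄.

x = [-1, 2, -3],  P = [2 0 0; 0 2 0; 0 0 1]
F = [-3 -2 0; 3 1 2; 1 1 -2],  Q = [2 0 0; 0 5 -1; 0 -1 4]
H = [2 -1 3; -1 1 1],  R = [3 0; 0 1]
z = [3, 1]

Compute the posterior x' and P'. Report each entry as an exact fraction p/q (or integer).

x̄ = F·x = [-1, -7, 7]
P̄ = F·P·Fᵀ + Q = [28 -22 -10; -22 29 3; -10 3 12]
y = z − H·x̄ = [-23, 0]
S = H·P̄·Hᵀ + R = [202 -99; -99 140]
K = P̄·Hᵀ·S⁻¹ = [780/18479 -7368/18479; -3614/18479 4572/18479; 4295/18479 6337/18479]
x' = x̄ + K·y = [-36419/18479, -46231/18479, 30568/18479]
P' = (I − K·H)·P̄ = [37892/18479 41254/18479 -10730/18479; 41254/18479 57707/18479 -11881/18479; -10730/18479 -11881/18479 7488/18479]

x' = [-36419/18479, -46231/18479, 30568/18479]
P' = [37892/18479 41254/18479 -10730/18479; 41254/18479 57707/18479 -11881/18479; -10730/18479 -11881/18479 7488/18479]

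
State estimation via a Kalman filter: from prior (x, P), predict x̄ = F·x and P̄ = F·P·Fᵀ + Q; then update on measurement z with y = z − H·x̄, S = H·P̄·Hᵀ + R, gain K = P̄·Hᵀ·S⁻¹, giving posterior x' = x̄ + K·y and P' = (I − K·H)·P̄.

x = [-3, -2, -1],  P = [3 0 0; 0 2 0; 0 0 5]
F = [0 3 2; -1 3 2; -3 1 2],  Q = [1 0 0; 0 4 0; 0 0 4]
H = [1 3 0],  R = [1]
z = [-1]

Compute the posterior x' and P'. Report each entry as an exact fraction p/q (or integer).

x' = [-2018/673, 441/673, 6247/673]
P' = [2838/673 -895/673 -2545/673; -895/673 356/673 892/673; -2545/673 892/673 18508/673]

x̄ = F·x = [-8, -5, 5]
P̄ = F·P·Fᵀ + Q = [39 38 26; 38 45 35; 26 35 53]
y = z − H·x̄ = [22]
S = H·P̄·Hᵀ + R = [673]
K = P̄·Hᵀ·S⁻¹ = [153/673; 173/673; 131/673]
x' = x̄ + K·y = [-2018/673, 441/673, 6247/673]
P' = (I − K·H)·P̄ = [2838/673 -895/673 -2545/673; -895/673 356/673 892/673; -2545/673 892/673 18508/673]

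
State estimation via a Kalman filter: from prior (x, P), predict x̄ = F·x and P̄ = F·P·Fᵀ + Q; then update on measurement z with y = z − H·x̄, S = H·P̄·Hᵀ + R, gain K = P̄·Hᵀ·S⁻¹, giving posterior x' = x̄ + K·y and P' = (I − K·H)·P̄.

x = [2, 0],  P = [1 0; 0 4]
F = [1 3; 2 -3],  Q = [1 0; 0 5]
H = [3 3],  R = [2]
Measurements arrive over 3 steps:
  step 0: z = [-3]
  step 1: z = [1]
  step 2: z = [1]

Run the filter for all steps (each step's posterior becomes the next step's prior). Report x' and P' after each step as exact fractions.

step 0: x' = [22/137, -145/137], P' = [5062/137 -5054/137; -5054/137 5076/137]
step 1: x' = [-39319/13474, 1358161/417694], P' = [93975/13474 -95921/13474; -95921/13474 3126637/417694]
step 2: x' = [333272014/259362089, -254409781/259362089], P' = [1785137801/259362089 -1820346981/259362089; -1820346981/259362089 1913006539/259362089]

step 0: x̄ = F·x = [2, 4]
step 0: P̄ = F·P·Fᵀ + Q = [38 -34; -34 45]
step 0: y = z − H·x̄ = [-21]
step 0: S = H·P̄·Hᵀ + R = [137]
step 0: K = P̄·Hᵀ·S⁻¹ = [12/137; 33/137]
step 0: x' = x̄ + K·y = [22/137, -145/137]
step 0: P' = (I − K·H)·P̄ = [5062/137 -5054/137; -5054/137 5076/137]
step 1: x̄ = F·x = [-413/137, 479/137]
step 1: P̄ = F·P·Fᵀ + Q = [20559/137 -50722/137; -50722/137 127265/137]
step 1: y = z − H·x̄ = [-61/137]
step 1: S = H·P̄·Hᵀ + R = [417694/137]
step 1: K = P̄·Hᵀ·S⁻¹ = [-2919/13474; 229629/417694]
step 1: x' = x̄ + K·y = [-39319/13474, 1358161/417694]
step 1: P' = (I − K·H)·P̄ = [93975/13474 -95921/13474; -95921/13474 3126637/417694]
step 2: x̄ = F·x = [1427797/208847, -6512261/417694]
step 2: P̄ = F·P·Fᵀ + Q = [6814673/208847 -15616968/208847; -15616968/208847 77563715/417694]
step 2: y = z − H·x̄ = [367345/13474]
step 2: S = H·P̄·Hᵀ + R = [8366519/13474]
step 2: K = P̄·Hᵀ·S⁻¹ = [-1703670/8366519; 4483527/8366519]
step 2: x' = x̄ + K·y = [333272014/259362089, -254409781/259362089]
step 2: P' = (I − K·H)·P̄ = [1785137801/259362089 -1820346981/259362089; -1820346981/259362089 1913006539/259362089]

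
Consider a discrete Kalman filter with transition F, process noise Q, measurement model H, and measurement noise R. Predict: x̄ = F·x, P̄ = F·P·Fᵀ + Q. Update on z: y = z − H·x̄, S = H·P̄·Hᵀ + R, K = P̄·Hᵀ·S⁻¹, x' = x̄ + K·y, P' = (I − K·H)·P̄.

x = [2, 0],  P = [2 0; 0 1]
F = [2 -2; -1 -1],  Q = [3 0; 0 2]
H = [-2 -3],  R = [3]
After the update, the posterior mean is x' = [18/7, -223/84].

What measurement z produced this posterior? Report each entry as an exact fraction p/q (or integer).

z = [3]

x̄ = F·x = [4, -2]
P̄ = F·P·Fᵀ + Q = [15 -2; -2 5]
S = H·P̄·Hᵀ + R = [84]
K = P̄·Hᵀ·S⁻¹ = [-2/7; -11/84]
x' − x̄ = [-10/7, -55/84] = K·y
y = (KᵀK)⁻¹·Kᵀ·(x' − x̄) = [5]
z = y + H·x̄ = [5] + [-2] = [3]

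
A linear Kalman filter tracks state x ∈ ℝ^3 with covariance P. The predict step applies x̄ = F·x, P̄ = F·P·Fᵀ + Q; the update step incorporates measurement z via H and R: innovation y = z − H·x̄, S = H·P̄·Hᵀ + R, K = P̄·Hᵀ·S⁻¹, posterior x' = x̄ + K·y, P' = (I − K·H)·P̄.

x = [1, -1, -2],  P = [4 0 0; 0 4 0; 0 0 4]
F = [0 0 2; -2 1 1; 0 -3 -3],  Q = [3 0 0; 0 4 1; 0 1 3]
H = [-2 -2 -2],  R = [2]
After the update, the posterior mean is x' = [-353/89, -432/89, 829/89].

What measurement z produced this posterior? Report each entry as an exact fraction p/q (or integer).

z = [-1]

x̄ = F·x = [-4, -5, 9]
P̄ = F·P·Fᵀ + Q = [19 8 -24; 8 28 -23; -24 -23 75]
S = H·P̄·Hᵀ + R = [178]
K = P̄·Hᵀ·S⁻¹ = [-3/89; -13/89; -28/89]
x' − x̄ = [3/89, 13/89, 28/89] = K·y
y = (KᵀK)⁻¹·Kᵀ·(x' − x̄) = [-1]
z = y + H·x̄ = [-1] + [0] = [-1]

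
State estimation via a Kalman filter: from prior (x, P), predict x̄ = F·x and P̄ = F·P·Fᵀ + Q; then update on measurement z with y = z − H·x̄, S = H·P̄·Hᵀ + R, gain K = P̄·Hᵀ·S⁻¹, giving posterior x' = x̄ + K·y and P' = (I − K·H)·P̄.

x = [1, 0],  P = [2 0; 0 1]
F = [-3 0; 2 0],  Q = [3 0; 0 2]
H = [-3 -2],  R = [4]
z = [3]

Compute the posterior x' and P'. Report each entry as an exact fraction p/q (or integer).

x̄ = F·x = [-3, 2]
P̄ = F·P·Fᵀ + Q = [21 -12; -12 10]
y = z − H·x̄ = [-2]
S = H·P̄·Hᵀ + R = [89]
K = P̄·Hᵀ·S⁻¹ = [-39/89; 16/89]
x' = x̄ + K·y = [-189/89, 146/89]
P' = (I − K·H)·P̄ = [348/89 -444/89; -444/89 634/89]

x' = [-189/89, 146/89]
P' = [348/89 -444/89; -444/89 634/89]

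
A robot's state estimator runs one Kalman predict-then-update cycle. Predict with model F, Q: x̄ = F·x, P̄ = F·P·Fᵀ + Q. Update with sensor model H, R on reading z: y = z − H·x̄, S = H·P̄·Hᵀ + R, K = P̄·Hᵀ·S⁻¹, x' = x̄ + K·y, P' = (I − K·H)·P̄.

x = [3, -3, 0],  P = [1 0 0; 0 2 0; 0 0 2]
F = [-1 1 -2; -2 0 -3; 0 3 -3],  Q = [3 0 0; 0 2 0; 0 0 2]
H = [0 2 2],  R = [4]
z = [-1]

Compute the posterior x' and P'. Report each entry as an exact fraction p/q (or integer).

x̄ = F·x = [-6, -6, -9]
P̄ = F·P·Fᵀ + Q = [14 14 18; 14 24 18; 18 18 38]
y = z − H·x̄ = [29]
S = H·P̄·Hᵀ + R = [396]
K = P̄·Hᵀ·S⁻¹ = [16/99; 7/33; 28/99]
x' = x̄ + K·y = [-130/99, 5/33, -79/99]
P' = (I − K·H)·P̄ = [362/99 14/33 -10/99; 14/33 68/11 -190/33; -10/99 -190/33 626/99]

x' = [-130/99, 5/33, -79/99]
P' = [362/99 14/33 -10/99; 14/33 68/11 -190/33; -10/99 -190/33 626/99]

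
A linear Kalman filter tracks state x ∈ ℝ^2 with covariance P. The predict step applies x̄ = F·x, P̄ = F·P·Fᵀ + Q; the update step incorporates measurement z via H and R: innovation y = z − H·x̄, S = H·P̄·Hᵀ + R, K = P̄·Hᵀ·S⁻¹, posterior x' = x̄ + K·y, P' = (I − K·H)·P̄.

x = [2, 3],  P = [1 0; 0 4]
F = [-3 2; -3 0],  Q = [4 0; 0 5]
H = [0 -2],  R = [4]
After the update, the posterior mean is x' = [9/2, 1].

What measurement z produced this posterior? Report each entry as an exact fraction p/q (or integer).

x̄ = F·x = [0, -6]
P̄ = F·P·Fᵀ + Q = [29 9; 9 14]
S = H·P̄·Hᵀ + R = [60]
K = P̄·Hᵀ·S⁻¹ = [-3/10; -7/15]
x' − x̄ = [9/2, 7] = K·y
y = (KᵀK)⁻¹·Kᵀ·(x' − x̄) = [-15]
z = y + H·x̄ = [-15] + [12] = [-3]

z = [-3]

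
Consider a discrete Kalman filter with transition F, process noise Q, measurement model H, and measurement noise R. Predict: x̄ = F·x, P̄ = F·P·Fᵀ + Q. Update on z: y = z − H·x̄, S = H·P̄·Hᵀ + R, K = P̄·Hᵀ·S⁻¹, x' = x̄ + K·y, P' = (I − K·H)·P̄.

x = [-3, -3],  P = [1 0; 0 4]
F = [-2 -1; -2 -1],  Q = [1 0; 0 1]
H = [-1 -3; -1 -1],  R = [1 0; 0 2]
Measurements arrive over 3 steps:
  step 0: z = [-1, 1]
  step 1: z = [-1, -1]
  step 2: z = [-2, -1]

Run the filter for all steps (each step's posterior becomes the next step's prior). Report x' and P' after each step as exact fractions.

step 0: x̄ = F·x = [9, 9]
step 0: P̄ = F·P·Fᵀ + Q = [9 8; 8 9]
step 0: y = z − H·x̄ = [35, 19]
step 0: S = H·P̄·Hᵀ + R = [139 68; 68 36]
step 0: K = P̄·Hᵀ·S⁻¹ = [-8/95 -119/380; -26/95 17/380]
step 0: x' = x̄ + K·y = [39/380, 103/380]
step 0: P' = (I − K·H)·P̄ = [341/380 -103/380; -103/380 69/380]
step 1: x̄ = F·x = [-181/380, -181/380]
step 1: P̄ = F·P·Fᵀ + Q = [1401/380 1021/380; 1021/380 1401/380]
step 1: y = z − H·x̄ = [-276/95, -371/190]
step 1: S = H·P̄·Hᵀ + R = [5129/95 2422/95; 2422/95 1401/95]
step 1: K = P̄·Hᵀ·S⁻¹ = [-1021/13891 -8477/27782; -3823/13891 1211/27782]
step 1: x' = x̄ + K·y = [4626/13891, 3308/13891]
step 1: P' = (I − K·H)·P̄ = [12205/13891 -3728/13891; -3728/13891 2517/13891]
step 2: x̄ = F·x = [-12560/13891, -12560/13891]
step 2: P̄ = F·P·Fᵀ + Q = [50316/13891 36425/13891; 36425/13891 50316/13891]
step 2: y = z − H·x̄ = [-78022/13891, -39011/13891]
step 2: S = H·P̄·Hᵀ + R = [735601/13891 346964/13891; 346964/13891 201264/13891]
step 2: K = P̄·Hᵀ·S⁻¹ = [-36425/497912 -607187/1991648; -137057/497912 86741/1991648]
step 2: x' = x̄ + K·y = [722747/1991648, 1034835/1991648]
step 2: P' = (I − K·H)·P̄ = [1748711/1991648 -534337/1991648; -534337/1991648 360855/1991648]

step 0: x' = [39/380, 103/380], P' = [341/380 -103/380; -103/380 69/380]
step 1: x' = [4626/13891, 3308/13891], P' = [12205/13891 -3728/13891; -3728/13891 2517/13891]
step 2: x' = [722747/1991648, 1034835/1991648], P' = [1748711/1991648 -534337/1991648; -534337/1991648 360855/1991648]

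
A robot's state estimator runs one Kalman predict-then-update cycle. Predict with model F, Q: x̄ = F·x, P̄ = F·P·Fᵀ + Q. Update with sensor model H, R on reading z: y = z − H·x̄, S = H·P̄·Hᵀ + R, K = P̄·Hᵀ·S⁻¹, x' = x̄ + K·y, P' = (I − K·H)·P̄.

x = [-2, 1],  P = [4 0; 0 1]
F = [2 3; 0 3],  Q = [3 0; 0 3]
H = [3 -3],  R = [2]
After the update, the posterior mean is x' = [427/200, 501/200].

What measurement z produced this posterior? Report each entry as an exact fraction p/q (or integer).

x̄ = F·x = [-1, 3]
P̄ = F·P·Fᵀ + Q = [28 9; 9 12]
S = H·P̄·Hᵀ + R = [200]
K = P̄·Hᵀ·S⁻¹ = [57/200; -9/200]
x' − x̄ = [627/200, -99/200] = K·y
y = (KᵀK)⁻¹·Kᵀ·(x' − x̄) = [11]
z = y + H·x̄ = [11] + [-12] = [-1]

z = [-1]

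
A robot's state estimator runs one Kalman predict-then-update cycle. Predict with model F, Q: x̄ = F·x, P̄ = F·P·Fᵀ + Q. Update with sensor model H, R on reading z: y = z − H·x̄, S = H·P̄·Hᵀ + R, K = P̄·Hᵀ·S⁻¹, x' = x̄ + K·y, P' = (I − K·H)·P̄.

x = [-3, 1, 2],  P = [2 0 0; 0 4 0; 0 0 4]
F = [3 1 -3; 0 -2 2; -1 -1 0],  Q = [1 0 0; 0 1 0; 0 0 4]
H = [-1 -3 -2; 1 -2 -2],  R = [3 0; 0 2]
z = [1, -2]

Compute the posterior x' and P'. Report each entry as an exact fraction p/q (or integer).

x̄ = F·x = [-14, 2, 2]
P̄ = F·P·Fᵀ + Q = [59 -32 -10; -32 33 8; -10 8 10]
y = z − H·x̄ = [-3, 20]
S = H·P̄·Hᵀ + R = [263 291; 291 465]
K = P̄·Hᵀ·S⁻¹ = [-2518/6269 10511/18807; -1807/12538 -1943/12538; -404/6269 -1102/18807]
x' = x̄ + K·y = [-30416/18807, -8363/12538, 19210/18807]
P' = (I − K·H)·P̄ = [37118/18807 -10184/6269 38600/18807; -10184/6269 42271/12538 -25256/6269; 38600/18807 -25256/6269 96170/18807]

x' = [-30416/18807, -8363/12538, 19210/18807]
P' = [37118/18807 -10184/6269 38600/18807; -10184/6269 42271/12538 -25256/6269; 38600/18807 -25256/6269 96170/18807]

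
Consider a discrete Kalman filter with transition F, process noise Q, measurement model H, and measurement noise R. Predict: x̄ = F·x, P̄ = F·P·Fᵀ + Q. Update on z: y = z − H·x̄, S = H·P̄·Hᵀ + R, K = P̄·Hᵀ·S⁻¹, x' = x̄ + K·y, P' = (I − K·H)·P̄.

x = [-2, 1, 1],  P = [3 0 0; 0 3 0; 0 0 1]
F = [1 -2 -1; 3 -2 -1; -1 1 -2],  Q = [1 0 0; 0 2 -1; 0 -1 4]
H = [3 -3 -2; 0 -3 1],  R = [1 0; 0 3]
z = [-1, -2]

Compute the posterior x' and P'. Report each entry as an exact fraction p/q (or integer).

x' = [-51403/43811, 5409/43811, -64612/43811]
P' = [181770/43811 65118/43811 171969/43811; 65118/43811 30206/43811 53802/43811; 171969/43811 53802/43811 181419/43811]

x̄ = F·x = [-5, -9, 1]
P̄ = F·P·Fᵀ + Q = [17 22 -7; 22 42 -14; -7 -14 14]
y = z − H·x̄ = [-11, -30]
S = H·P̄·Hᵀ + R = [108 89; 89 479]
K = P̄·Hᵀ·S⁻¹ = [6018/43811 -7795/43811; -2868/43811 -12272/43811; -8337/43811 6671/43811]
x' = x̄ + K·y = [-51403/43811, 5409/43811, -64612/43811]
P' = (I − K·H)·P̄ = [181770/43811 65118/43811 171969/43811; 65118/43811 30206/43811 53802/43811; 171969/43811 53802/43811 181419/43811]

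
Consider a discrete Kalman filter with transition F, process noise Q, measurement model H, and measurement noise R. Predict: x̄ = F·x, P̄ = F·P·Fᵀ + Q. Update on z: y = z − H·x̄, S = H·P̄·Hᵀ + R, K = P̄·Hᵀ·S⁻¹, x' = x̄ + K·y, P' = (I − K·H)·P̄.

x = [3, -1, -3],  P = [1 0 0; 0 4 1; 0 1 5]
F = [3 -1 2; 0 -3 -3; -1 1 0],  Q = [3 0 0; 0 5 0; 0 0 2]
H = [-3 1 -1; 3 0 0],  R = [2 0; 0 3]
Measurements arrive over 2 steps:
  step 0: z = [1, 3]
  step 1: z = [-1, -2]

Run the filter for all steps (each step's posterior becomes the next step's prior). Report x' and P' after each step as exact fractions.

step 0: x' = [15404/13487, 46197/13487, -16100/13487], P' = [4320/13487 9317/13487 -3419/13487; 9317/13487 60783/13487 11636/13487; -3419/13487 11636/13487 26611/13487]
step 1: x' = [-15234409/18956773, -47588613/18956773, 19235353/18956773], P' = [5844846/18956773 13028953/18956773 -4137361/18956773; 13028953/18956773 169811819/37913546 32507223/37913546; -4137361/18956773 32507223/37913546 70527183/37913546]

step 0: x̄ = F·x = [4, 12, -4]
step 0: P̄ = F·P·Fᵀ + Q = [32 -21 -5; -21 104 -15; -5 -15 7]
step 0: y = z − H·x̄ = [-3, -9]
step 0: S = H·P̄·Hᵀ + R = [527 -336; -336 291]
step 0: K = P̄·Hᵀ·S⁻¹ = [-112/13487 4320/13487; 10598/13487 9317/13487; -2359/13487 -3419/13487]
step 0: x' = x̄ + K·y = [15404/13487, 46197/13487, -16100/13487]
step 0: P' = (I − K·H)·P̄ = [4320/13487 9317/13487 -3419/13487; 9317/13487 60783/13487 11636/13487; -3419/13487 11636/13487 26611/13487]
step 1: x̄ = F·x = [-32185/13487, -90291/13487, 30793/13487]
step 1: P̄ = F·P·Fᵀ + Q = [103094/13487 -65307/13487 -6365/13487; -65307/13487 1063429/13487 -199563/13487; -6365/13487 -199563/13487 73443/13487]
step 1: y = z − H·x̄ = [11042/13487, 69581/13487]
step 1: S = H·P̄·Hᵀ + R = [2844470/13487 -1104672/13487; -1104672/13487 968307/13487]
step 1: K = P̄·Hᵀ·S⁻¹ = [-184112/18956773 5844846/18956773; 29565439/37913546 13028953/18956773; -6597897/37913546 -4137361/18956773]
step 1: x' = x̄ + K·y = [-15234409/18956773, -47588613/18956773, 19235353/18956773]
step 1: P' = (I − K·H)·P̄ = [5844846/18956773 13028953/18956773 -4137361/18956773; 13028953/18956773 169811819/37913546 32507223/37913546; -4137361/18956773 32507223/37913546 70527183/37913546]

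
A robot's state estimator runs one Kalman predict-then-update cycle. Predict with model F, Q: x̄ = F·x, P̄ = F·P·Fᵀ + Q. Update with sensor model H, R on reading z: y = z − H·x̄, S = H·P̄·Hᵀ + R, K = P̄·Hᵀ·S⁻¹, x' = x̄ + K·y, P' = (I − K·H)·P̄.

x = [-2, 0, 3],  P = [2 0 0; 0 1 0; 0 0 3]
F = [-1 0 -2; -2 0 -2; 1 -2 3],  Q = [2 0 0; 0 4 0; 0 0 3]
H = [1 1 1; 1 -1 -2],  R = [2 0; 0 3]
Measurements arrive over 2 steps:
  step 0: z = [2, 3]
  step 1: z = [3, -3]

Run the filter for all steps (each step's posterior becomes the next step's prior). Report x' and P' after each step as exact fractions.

step 0: x̄ = F·x = [-4, -2, 7]
step 0: P̄ = F·P·Fᵀ + Q = [16 16 -20; 16 24 -22; -20 -22 36]
step 0: y = z − H·x̄ = [1, 19]
step 0: S = H·P̄·Hᵀ + R = [26 6; 6 147]
step 0: K = P̄·Hᵀ·S⁻¹ = [254/631 484/1893; 405/631 138/631; -77/631 -892/1893]
step 0: x' = x̄ + K·y = [2386/1893, 1765/631, -3928/1893]
step 0: P' = (I − K·H)·P̄ = [1784/1893 -284/631 592/1893; -284/631 2886/631 -1792/631; 592/1893 -1792/631 4322/1893]
step 1: x̄ = F·x = [5470/1893, 1028/631, -19988/1893]
step 1: P̄ = F·P·Fᵀ + Q = [25226/1893 8136/631 -53884/1893; 8136/631 12244/631 -19716/631; -53884/1893 -19716/631 152465/1893]
step 1: y = z − H·x̄ = [17113/1893, -48041/1893]
step 1: S = H·P̄·Hᵀ + R = [40961/1893 -85108/1893; -85108/1893 607625/1893]
step 1: K = P̄·Hᵀ·S⁻¹ = [3517766/9321477 2158522/9321477; 5403832/9321477 2382596/9321477; -815371/9321477 -4711334/9321477]
step 1: x' = x̄ + K·y = [1318974/3107159, 1190512/3107159, 4589905/3107159]
step 1: P' = (I − K·H)·P̄ = [8298370/9321477 -4348480/9321477 3085642/9321477; -4348480/9321477 41808556/9321477 -26652412/9321477; 3085642/9321477 -26652412/9321477 21936028/9321477]

step 0: x' = [2386/1893, 1765/631, -3928/1893], P' = [1784/1893 -284/631 592/1893; -284/631 2886/631 -1792/631; 592/1893 -1792/631 4322/1893]
step 1: x' = [1318974/3107159, 1190512/3107159, 4589905/3107159], P' = [8298370/9321477 -4348480/9321477 3085642/9321477; -4348480/9321477 41808556/9321477 -26652412/9321477; 3085642/9321477 -26652412/9321477 21936028/9321477]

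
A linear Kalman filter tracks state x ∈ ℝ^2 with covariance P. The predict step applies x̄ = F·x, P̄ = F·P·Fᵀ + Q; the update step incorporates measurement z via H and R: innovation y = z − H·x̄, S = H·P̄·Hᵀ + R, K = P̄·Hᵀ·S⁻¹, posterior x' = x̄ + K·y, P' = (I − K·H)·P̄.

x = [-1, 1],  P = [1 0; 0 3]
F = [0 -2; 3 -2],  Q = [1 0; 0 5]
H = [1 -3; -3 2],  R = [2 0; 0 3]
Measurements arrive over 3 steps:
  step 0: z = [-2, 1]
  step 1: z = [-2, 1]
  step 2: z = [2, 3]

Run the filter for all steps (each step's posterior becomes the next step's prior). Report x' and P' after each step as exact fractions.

step 0: x̄ = F·x = [-2, -5]
step 0: P̄ = F·P·Fᵀ + Q = [13 12; 12 26]
step 0: y = z − H·x̄ = [-15, 5]
step 0: S = H·P̄·Hᵀ + R = [177 -63; -63 80]
step 0: K = P̄·Hᵀ·S⁻¹ = [-2785/10191 -1368/3397; -1424/3397 -442/3397]
step 0: x' = x̄ + K·y = [291/3397, 2165/3397]
step 0: P' = (I − K·H)·P̄ = [6868/10191 1382/3397; 1382/3397 1410/3397]
step 1: x̄ = F·x = [-4330/3397, -3457/3397]
step 1: P̄ = F·P·Fᵀ + Q = [9037/3397 -2652/3397; -2652/3397 26645/3397]
step 1: y = z − H·x̄ = [-12835/3397, -2679/3397]
step 1: S = H·P̄·Hᵀ + R = [271548/3397 -216153/3397; -216153/3397 229928/3397]
step 1: K = P̄·Hᵀ·S⁻¹ = [-912403/4625955 -167767/513995; -564278/1541985 -39911/513995]
step 1: x' = x̄ + K·y = [-1258364/4625955, 657236/1541985]
step 1: P' = (I − K·H)·P̄ = [2462677/4625955 476387/1541985; 476387/1541985 178327/513995]
step 2: x̄ = F·x = [-1314472/1541985, -857612/513995]
step 2: P̄ = F·P·Fᵀ + Q = [1227303/513995 -239466/513995; -239466/513995 3840412/513995]
step 2: y = z − H·x̄ = [-195298/90705, 1942737/513995]
step 2: S = H·P̄·Hᵀ + R = [2250341/30235 -1726971/30235; -1726971/30235 30822952/513995]
step 2: K = P̄·Hᵀ·S⁻¹ = [-120981393/617194061 -11679378/36305533; -225509850/617194061 -2741812/36305533]
step 2: x' = x̄ + K·y = [-3048290452/1851582183, -720427964/617194061]
step 2: P' = (I − K·H)·P̄ = [324410058/617194061 188790948/617194061; 188790948/617194061 213270216/617194061]

step 0: x' = [291/3397, 2165/3397], P' = [6868/10191 1382/3397; 1382/3397 1410/3397]
step 1: x' = [-1258364/4625955, 657236/1541985], P' = [2462677/4625955 476387/1541985; 476387/1541985 178327/513995]
step 2: x' = [-3048290452/1851582183, -720427964/617194061], P' = [324410058/617194061 188790948/617194061; 188790948/617194061 213270216/617194061]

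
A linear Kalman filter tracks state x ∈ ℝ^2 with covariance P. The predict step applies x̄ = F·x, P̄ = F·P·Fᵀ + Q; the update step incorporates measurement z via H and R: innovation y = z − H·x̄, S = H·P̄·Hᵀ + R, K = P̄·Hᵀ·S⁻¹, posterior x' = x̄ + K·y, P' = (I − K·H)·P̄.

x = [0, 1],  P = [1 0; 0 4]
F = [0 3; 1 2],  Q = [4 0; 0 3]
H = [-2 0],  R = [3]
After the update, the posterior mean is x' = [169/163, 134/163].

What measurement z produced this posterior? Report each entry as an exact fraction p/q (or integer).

z = [-2]

x̄ = F·x = [3, 2]
P̄ = F·P·Fᵀ + Q = [40 24; 24 20]
S = H·P̄·Hᵀ + R = [163]
K = P̄·Hᵀ·S⁻¹ = [-80/163; -48/163]
x' − x̄ = [-320/163, -192/163] = K·y
y = (KᵀK)⁻¹·Kᵀ·(x' − x̄) = [4]
z = y + H·x̄ = [4] + [-6] = [-2]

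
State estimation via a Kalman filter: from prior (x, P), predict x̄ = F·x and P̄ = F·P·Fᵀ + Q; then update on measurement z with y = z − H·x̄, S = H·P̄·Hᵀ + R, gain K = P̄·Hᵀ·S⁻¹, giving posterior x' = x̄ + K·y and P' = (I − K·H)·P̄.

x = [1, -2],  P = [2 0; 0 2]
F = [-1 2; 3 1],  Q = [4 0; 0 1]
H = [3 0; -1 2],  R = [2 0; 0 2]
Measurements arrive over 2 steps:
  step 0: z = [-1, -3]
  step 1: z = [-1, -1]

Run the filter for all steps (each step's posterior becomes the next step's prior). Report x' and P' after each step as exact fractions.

step 0: x̄ = F·x = [-5, 1]
step 0: P̄ = F·P·Fᵀ + Q = [14 -2; -2 21]
step 0: y = z − H·x̄ = [14, -10]
step 0: S = H·P̄·Hᵀ + R = [128 -54; -54 108]
step 0: K = P̄·Hᵀ·S⁻¹ = [33/101 -1/303; 16/101 1327/2727]
step 0: x' = x̄ + K·y = [-119/303, -4495/2727]
step 0: P' = (I − K·H)·P̄ = [22/101 32/303; 32/303 1471/2727]
step 1: x̄ = F·x = [-7919/2727, -7708/2727]
step 1: P̄ = F·P·Fᵀ + Q = [16234/2727 2600/2727; 2600/2727 11272/2727]
step 1: y = z − H·x̄ = [7010/909, 530/303]
step 1: S = H·P̄·Hᵀ + R = [16840/303 -1226/101; -1226/101 2088/101]
step 1: K = P̄·Hᵀ·S⁻¹ = [24247/75873 -613/75873; 11204/75873 11140/25291]
step 1: x' = x̄ + K·y = [-14749/32517, -29828/32517]
step 1: P' = (I − K·H)·P̄ = [48494/227619 22408/227619; 22408/227619 111464/227619]

step 0: x' = [-119/303, -4495/2727], P' = [22/101 32/303; 32/303 1471/2727]
step 1: x' = [-14749/32517, -29828/32517], P' = [48494/227619 22408/227619; 22408/227619 111464/227619]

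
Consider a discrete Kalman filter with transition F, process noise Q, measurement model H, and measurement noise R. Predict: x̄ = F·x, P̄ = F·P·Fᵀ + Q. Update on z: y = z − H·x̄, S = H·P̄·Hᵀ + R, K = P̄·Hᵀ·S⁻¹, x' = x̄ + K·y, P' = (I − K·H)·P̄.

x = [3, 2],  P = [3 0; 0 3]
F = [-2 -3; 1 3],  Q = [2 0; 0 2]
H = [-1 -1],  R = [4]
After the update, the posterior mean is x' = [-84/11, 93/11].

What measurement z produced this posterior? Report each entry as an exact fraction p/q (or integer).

x̄ = F·x = [-12, 9]
P̄ = F·P·Fᵀ + Q = [41 -33; -33 32]
S = H·P̄·Hᵀ + R = [11]
K = P̄·Hᵀ·S⁻¹ = [-8/11; 1/11]
x' − x̄ = [48/11, -6/11] = K·y
y = (KᵀK)⁻¹·Kᵀ·(x' − x̄) = [-6]
z = y + H·x̄ = [-6] + [3] = [-3]

z = [-3]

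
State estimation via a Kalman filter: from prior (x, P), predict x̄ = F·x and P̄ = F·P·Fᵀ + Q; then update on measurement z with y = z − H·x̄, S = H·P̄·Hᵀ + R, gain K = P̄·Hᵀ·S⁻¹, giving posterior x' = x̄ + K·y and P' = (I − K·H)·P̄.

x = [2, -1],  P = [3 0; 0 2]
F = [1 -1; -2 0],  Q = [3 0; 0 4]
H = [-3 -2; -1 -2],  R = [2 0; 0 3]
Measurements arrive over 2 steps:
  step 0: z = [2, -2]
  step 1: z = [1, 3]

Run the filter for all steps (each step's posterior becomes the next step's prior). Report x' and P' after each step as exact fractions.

step 0: x' = [-1113/883, 1003/883], P' = [944/883 -1030/883; -1030/883 1382/883]
step 1: x' = [89589/276971, -317002/276971], P' = [284550/276971 -305424/276971; -305424/276971 406812/276971]

step 0: x̄ = F·x = [3, -4]
step 0: P̄ = F·P·Fᵀ + Q = [8 -6; -6 16]
step 0: y = z − H·x̄ = [3, -7]
step 0: S = H·P̄·Hᵀ + R = [66 40; 40 51]
step 0: K = P̄·Hᵀ·S⁻¹ = [-386/883 372/883; 163/883 -578/883]
step 0: x' = x̄ + K·y = [-1113/883, 1003/883]
step 0: P' = (I − K·H)·P̄ = [944/883 -1030/883; -1030/883 1382/883]
step 1: x̄ = F·x = [-2116/883, 2226/883]
step 1: P̄ = F·P·Fᵀ + Q = [7035/883 -3948/883; -3948/883 7308/883]
step 1: y = z − H·x̄ = [-1013/883, 4985/883]
step 1: S = H·P̄·Hᵀ + R = [46937/883 18753/883; 18753/883 23124/883]
step 1: K = P̄·Hᵀ·S⁻¹ = [-2583/5893 108766/276971; 1092/5893 -169400/276971]
step 1: x' = x̄ + K·y = [89589/276971, -317002/276971]
step 1: P' = (I − K·H)·P̄ = [284550/276971 -305424/276971; -305424/276971 406812/276971]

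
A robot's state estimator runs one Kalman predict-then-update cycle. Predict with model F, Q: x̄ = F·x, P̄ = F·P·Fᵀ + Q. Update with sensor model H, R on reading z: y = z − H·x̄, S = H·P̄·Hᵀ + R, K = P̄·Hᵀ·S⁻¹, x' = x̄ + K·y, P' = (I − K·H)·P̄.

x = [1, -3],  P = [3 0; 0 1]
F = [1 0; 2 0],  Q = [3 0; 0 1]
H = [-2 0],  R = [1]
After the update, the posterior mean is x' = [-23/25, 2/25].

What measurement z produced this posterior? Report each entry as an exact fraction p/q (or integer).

z = [2]

x̄ = F·x = [1, 2]
P̄ = F·P·Fᵀ + Q = [6 6; 6 13]
S = H·P̄·Hᵀ + R = [25]
K = P̄·Hᵀ·S⁻¹ = [-12/25; -12/25]
x' − x̄ = [-48/25, -48/25] = K·y
y = (KᵀK)⁻¹·Kᵀ·(x' − x̄) = [4]
z = y + H·x̄ = [4] + [-2] = [2]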